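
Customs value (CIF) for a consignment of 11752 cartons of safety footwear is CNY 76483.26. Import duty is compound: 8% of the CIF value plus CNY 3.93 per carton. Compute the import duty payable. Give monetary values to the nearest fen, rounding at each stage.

Ad valorem component: 76483.26 × 8% = 6118.66
Specific component: 11752 × 3.93 = 46185.36
Import duty = 6118.66 + 46185.36 = 52304.02

Import duty: CNY 52304.02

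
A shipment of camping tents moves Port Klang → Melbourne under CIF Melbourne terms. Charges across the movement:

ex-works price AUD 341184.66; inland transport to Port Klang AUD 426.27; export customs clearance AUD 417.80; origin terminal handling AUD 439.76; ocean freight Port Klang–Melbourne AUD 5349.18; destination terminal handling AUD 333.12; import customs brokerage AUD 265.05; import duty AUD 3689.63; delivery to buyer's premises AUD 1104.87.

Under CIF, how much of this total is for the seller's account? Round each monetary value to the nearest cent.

Seller's account: AUD 347817.67

CIF: the seller pays costs through ocean freight and marine insurance to the destination port.
Seller's account: goods 341184.66 + inland to port 426.27 + export clearance 417.80 + origin terminal 439.76 + freight 5349.18 = 347817.67
Buyer's account: destination terminal 333.12 + brokerage 265.05 + duty 3689.63 + delivery 1104.87 = 5392.67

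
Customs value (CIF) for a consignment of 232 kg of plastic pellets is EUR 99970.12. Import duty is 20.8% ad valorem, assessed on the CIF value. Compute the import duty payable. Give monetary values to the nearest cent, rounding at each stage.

Import duty = 99970.12 × 20.8% = 20793.78

Import duty: EUR 20793.78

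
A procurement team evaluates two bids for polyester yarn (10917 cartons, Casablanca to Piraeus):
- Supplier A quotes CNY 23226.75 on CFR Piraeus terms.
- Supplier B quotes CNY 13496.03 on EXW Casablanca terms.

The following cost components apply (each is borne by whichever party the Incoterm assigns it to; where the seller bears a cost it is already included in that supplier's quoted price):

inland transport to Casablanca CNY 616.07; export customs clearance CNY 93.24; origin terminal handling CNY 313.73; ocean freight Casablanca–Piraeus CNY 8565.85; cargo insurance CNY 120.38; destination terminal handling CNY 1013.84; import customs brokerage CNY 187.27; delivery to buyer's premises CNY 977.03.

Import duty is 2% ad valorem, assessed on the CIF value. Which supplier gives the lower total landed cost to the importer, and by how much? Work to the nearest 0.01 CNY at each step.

Supplier B is cheaper by CNY 144.66

Supplier A (CFR):
CIF value = CFR price + insurance = 23226.75 + 120.38 = 23347.13
Import duty = 23347.13 × 2% = 466.94
Buyer bears (A): 120.38 + 1013.84 + 187.27 + 977.03 = 2298.52
Landed cost (A) = invoice 23226.75 + 2298.52 + duty 466.94 = 25992.21
Supplier B (EXW):
CIF value = EXW price + inland to port + export clearance + origin terminal + freight + insurance = 13496.03 + 616.07 + 93.24 + 313.73 + 8565.85 + 120.38 = 23205.30
Import duty = 23205.30 × 2% = 464.11
Buyer bears (B): 616.07 + 93.24 + 313.73 + 8565.85 + 120.38 + 1013.84 + 187.27 + 977.03 = 11887.41
Landed cost (B) = invoice 13496.03 + 11887.41 + duty 464.11 = 25847.55
Difference = |25992.21 − 25847.55| = 144.66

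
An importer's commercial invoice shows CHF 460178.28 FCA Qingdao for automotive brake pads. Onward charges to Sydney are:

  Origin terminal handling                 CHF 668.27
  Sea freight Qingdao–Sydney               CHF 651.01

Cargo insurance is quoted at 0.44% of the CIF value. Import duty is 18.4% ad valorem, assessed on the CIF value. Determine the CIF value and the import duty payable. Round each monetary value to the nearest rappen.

Let C be the CIF value. C = FCA price + pre-shipment costs + freight + 0.44% × C
C − 0.44% × C = 460178.28 + 668.27 + 651.01
0.9956 × C = 461497.56
C = 461497.56 / 0.9956 = 463537.12
Insurance premium = 0.44% × 463537.12 = 2039.56
Import duty = 463537.12 × 18.4% = 85290.83

CIF value: CHF 463537.12; import duty: CHF 85290.83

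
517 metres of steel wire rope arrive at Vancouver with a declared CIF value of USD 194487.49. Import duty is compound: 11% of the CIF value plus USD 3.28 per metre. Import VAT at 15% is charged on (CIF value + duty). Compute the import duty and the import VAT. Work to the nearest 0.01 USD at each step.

Ad valorem component: 194487.49 × 11% = 21393.62
Specific component: 517 × 3.28 = 1695.76
Import duty = 21393.62 + 1695.76 = 23089.38
VAT base = CIF + duty = 194487.49 + 23089.38 = 217576.87
Import VAT = 217576.87 × 15% = 32636.53

Import duty: USD 23089.38; import VAT: USD 32636.53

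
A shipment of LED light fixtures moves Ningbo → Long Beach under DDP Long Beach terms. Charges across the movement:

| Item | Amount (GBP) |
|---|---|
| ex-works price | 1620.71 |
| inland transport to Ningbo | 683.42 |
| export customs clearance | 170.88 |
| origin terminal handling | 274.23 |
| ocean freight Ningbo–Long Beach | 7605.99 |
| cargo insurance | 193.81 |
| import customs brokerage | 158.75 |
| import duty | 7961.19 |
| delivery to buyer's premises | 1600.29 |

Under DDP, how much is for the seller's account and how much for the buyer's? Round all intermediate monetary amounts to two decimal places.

DDP: the seller bears all costs including import duty.
Seller's account: goods 1620.71 + inland to port 683.42 + export clearance 170.88 + origin terminal 274.23 + freight 7605.99 + insurance 193.81 + brokerage 158.75 + duty 7961.19 + delivery 1600.29 = 20269.27
Buyer's account: 0.00

Seller: GBP 20269.27; buyer: GBP 0.00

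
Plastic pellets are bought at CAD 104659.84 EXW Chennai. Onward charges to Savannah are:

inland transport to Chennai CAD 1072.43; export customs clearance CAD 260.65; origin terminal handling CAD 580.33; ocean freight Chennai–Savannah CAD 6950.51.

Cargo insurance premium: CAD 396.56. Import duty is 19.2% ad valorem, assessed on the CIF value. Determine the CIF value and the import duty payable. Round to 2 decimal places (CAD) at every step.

CIF value: CAD 113920.32; import duty: CAD 21872.70

CIF = EXW price + pre-shipment costs + freight + insurance
CIF = 104659.84 + 1072.43 + 260.65 + 580.33 + 6950.51 + 396.56 = 113920.32
Import duty = 113920.32 × 19.2% = 21872.70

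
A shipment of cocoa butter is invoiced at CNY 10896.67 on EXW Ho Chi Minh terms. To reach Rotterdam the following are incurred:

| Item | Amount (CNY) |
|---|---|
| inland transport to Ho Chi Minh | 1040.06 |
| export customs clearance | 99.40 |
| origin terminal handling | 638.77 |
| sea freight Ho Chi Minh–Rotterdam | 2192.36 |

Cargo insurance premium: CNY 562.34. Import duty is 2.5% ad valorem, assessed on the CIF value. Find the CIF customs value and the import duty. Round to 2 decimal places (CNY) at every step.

CIF value: CNY 15429.60; import duty: CNY 385.74

CIF = EXW price + pre-shipment costs + freight + insurance
CIF = 10896.67 + 1040.06 + 99.40 + 638.77 + 2192.36 + 562.34 = 15429.60
Import duty = 15429.60 × 2.5% = 385.74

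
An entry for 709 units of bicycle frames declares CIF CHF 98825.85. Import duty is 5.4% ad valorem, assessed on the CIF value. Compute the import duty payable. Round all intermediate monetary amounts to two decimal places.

Import duty = 98825.85 × 5.4% = 5336.60

Import duty: CHF 5336.60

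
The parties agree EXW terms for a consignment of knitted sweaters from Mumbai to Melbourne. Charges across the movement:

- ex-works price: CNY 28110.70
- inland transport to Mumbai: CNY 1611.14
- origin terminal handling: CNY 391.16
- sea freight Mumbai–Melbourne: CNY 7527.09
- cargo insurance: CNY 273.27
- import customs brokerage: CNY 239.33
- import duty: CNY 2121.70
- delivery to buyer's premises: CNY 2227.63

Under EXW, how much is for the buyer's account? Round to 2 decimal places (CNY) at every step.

Buyer's account: CNY 14391.32

EXW: the seller makes goods available at their premises; the buyer bears all onward costs.
Seller's account: goods 28110.70 = 28110.70
Buyer's account: inland to port 1611.14 + origin terminal 391.16 + freight 7527.09 + insurance 273.27 + brokerage 239.33 + duty 2121.70 + delivery 2227.63 = 14391.32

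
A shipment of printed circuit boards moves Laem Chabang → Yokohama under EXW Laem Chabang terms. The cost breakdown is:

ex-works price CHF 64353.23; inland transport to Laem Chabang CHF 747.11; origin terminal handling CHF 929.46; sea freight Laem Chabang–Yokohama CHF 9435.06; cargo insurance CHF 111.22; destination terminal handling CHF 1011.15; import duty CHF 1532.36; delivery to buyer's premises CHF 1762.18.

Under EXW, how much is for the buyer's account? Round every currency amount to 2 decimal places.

Buyer's account: CHF 15528.54

EXW: the seller makes goods available at their premises; the buyer bears all onward costs.
Seller's account: goods 64353.23 = 64353.23
Buyer's account: inland to port 747.11 + origin terminal 929.46 + freight 9435.06 + insurance 111.22 + destination terminal 1011.15 + duty 1532.36 + delivery 1762.18 = 15528.54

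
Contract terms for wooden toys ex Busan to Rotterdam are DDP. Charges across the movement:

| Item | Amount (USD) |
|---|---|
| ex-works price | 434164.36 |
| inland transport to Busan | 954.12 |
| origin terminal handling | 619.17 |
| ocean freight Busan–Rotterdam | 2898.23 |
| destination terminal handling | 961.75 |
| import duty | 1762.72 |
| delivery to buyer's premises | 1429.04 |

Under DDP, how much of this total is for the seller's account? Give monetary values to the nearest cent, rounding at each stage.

DDP: the seller bears all costs including import duty.
Seller's account: goods 434164.36 + inland to port 954.12 + origin terminal 619.17 + freight 2898.23 + destination terminal 961.75 + duty 1762.72 + delivery 1429.04 = 442789.39
Buyer's account: 0.00

Seller's account: USD 442789.39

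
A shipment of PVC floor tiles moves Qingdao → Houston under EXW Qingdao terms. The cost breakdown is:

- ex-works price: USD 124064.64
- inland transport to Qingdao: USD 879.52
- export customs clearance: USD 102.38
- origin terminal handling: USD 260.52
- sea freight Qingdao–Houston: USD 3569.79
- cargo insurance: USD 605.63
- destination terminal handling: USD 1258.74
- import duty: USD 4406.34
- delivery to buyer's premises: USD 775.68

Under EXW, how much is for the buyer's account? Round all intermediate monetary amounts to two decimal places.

Buyer's account: USD 11858.60

EXW: the seller makes goods available at their premises; the buyer bears all onward costs.
Seller's account: goods 124064.64 = 124064.64
Buyer's account: inland to port 879.52 + export clearance 102.38 + origin terminal 260.52 + freight 3569.79 + insurance 605.63 + destination terminal 1258.74 + duty 4406.34 + delivery 775.68 = 11858.60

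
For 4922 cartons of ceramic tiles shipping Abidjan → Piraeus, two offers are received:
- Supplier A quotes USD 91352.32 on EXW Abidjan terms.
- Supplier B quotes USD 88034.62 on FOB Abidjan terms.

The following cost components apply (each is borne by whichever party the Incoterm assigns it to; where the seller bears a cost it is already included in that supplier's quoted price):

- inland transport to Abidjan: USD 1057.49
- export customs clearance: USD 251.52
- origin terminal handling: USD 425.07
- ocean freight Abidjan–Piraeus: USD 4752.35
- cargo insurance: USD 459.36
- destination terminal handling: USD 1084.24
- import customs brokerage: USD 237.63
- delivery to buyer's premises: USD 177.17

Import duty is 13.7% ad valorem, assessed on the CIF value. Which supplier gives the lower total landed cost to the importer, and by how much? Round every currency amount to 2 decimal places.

Supplier A (EXW):
CIF value = EXW price + inland to port + export clearance + origin terminal + freight + insurance = 91352.32 + 1057.49 + 251.52 + 425.07 + 4752.35 + 459.36 = 98298.11
Import duty = 98298.11 × 13.7% = 13466.84
Buyer bears (A): 1057.49 + 251.52 + 425.07 + 4752.35 + 459.36 + 1084.24 + 237.63 + 177.17 = 8444.83
Landed cost (A) = invoice 91352.32 + 8444.83 + duty 13466.84 = 113263.99
Supplier B (FOB):
CIF value = FOB price + freight + insurance = 88034.62 + 4752.35 + 459.36 = 93246.33
Import duty = 93246.33 × 13.7% = 12774.75
Buyer bears (B): 4752.35 + 459.36 + 1084.24 + 237.63 + 177.17 = 6710.75
Landed cost (B) = invoice 88034.62 + 6710.75 + duty 12774.75 = 107520.12
Difference = |113263.99 − 107520.12| = 5743.87

Supplier B is cheaper by USD 5743.87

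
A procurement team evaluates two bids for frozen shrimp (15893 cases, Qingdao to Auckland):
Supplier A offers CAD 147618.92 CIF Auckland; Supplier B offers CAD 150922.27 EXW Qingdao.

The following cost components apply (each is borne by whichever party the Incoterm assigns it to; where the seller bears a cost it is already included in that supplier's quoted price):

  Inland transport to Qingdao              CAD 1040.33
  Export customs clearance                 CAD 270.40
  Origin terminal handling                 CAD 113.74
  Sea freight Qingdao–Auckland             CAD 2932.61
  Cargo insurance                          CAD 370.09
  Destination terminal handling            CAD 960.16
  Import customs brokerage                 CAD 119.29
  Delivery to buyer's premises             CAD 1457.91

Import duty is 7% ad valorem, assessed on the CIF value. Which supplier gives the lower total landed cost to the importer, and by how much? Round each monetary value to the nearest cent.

Supplier A (CIF):
The CIF price already equals the CIF value: 147618.92
Import duty = 147618.92 × 7% = 10333.32
Buyer bears (A): 960.16 + 119.29 + 1457.91 = 2537.36
Landed cost (A) = invoice 147618.92 + 2537.36 + duty 10333.32 = 160489.60
Supplier B (EXW):
CIF value = EXW price + inland to port + export clearance + origin terminal + freight + insurance = 150922.27 + 1040.33 + 270.40 + 113.74 + 2932.61 + 370.09 = 155649.44
Import duty = 155649.44 × 7% = 10895.46
Buyer bears (B): 1040.33 + 270.40 + 113.74 + 2932.61 + 370.09 + 960.16 + 119.29 + 1457.91 = 7264.53
Landed cost (B) = invoice 150922.27 + 7264.53 + duty 10895.46 = 169082.26
Difference = |160489.60 − 169082.26| = 8592.66

Supplier A is cheaper by CAD 8592.66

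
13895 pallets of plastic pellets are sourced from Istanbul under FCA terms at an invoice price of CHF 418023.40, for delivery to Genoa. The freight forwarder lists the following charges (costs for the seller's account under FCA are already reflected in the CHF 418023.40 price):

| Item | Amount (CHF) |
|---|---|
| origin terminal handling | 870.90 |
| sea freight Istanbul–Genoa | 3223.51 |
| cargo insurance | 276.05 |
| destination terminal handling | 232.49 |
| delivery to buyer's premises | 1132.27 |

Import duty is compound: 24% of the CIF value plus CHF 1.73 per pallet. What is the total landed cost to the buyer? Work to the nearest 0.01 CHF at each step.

FCA: the seller delivers export-cleared goods to the carrier; the buyer bears costs from that point.
CIF value = FCA price + origin terminal + freight + insurance = 418023.40 + 870.90 + 3223.51 + 276.05 = 422393.86
Ad valorem component: 422393.86 × 24% = 101374.53
Specific component: 13895 × 1.73 = 24038.35
Import duty = 101374.53 + 24038.35 = 125412.88
Buyer bears: origin terminal 870.90 + freight 3223.51 + insurance 276.05 + destination terminal 232.49 + delivery 1132.27 + duty 125412.88 = 131148.10
Landed cost = invoice 418023.40 + 131148.10 = 549171.50

Total landed cost: CHF 549171.50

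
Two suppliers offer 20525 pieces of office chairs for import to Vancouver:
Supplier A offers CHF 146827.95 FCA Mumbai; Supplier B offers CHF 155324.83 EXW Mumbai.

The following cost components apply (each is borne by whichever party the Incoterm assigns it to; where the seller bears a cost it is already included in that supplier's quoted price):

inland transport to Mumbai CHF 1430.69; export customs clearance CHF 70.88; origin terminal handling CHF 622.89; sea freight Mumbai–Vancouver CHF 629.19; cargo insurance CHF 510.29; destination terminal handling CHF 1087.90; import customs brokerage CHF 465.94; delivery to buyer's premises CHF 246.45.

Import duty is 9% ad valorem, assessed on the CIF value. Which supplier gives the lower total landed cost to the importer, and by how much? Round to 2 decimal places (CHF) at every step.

Supplier A (FCA):
CIF value = FCA price + origin terminal + freight + insurance = 146827.95 + 622.89 + 629.19 + 510.29 = 148590.32
Import duty = 148590.32 × 9% = 13373.13
Buyer bears (A): 622.89 + 629.19 + 510.29 + 1087.90 + 465.94 + 246.45 = 3562.66
Landed cost (A) = invoice 146827.95 + 3562.66 + duty 13373.13 = 163763.74
Supplier B (EXW):
CIF value = EXW price + inland to port + export clearance + origin terminal + freight + insurance = 155324.83 + 1430.69 + 70.88 + 622.89 + 629.19 + 510.29 = 158588.77
Import duty = 158588.77 × 9% = 14272.99
Buyer bears (B): 1430.69 + 70.88 + 622.89 + 629.19 + 510.29 + 1087.90 + 465.94 + 246.45 = 5064.23
Landed cost (B) = invoice 155324.83 + 5064.23 + duty 14272.99 = 174662.05
Difference = |163763.74 − 174662.05| = 10898.31

Supplier A is cheaper by CHF 10898.31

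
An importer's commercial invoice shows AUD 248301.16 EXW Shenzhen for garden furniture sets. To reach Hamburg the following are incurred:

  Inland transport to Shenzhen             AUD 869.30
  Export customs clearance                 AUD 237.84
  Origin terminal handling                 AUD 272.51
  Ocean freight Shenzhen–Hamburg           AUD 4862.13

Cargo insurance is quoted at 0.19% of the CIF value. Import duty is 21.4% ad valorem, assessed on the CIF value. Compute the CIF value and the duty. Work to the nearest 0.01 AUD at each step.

CIF value: AUD 255027.49; import duty: AUD 54575.88

Let C be the CIF value. C = EXW price + pre-shipment costs + freight + 0.19% × C
C − 0.19% × C = 248301.16 + 869.30 + 237.84 + 272.51 + 4862.13
0.9981 × C = 254542.94
C = 254542.94 / 0.9981 = 255027.49
Insurance premium = 0.19% × 255027.49 = 484.55
Import duty = 255027.49 × 21.4% = 54575.88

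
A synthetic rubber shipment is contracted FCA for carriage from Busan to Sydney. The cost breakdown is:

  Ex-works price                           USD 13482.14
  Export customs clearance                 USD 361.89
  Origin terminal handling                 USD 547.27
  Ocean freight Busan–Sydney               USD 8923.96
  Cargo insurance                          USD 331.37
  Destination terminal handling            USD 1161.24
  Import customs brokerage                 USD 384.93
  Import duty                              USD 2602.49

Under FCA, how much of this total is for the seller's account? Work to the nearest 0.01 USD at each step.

FCA: the seller delivers export-cleared goods to the carrier; the buyer bears costs from that point.
Seller's account: goods 13482.14 + export clearance 361.89 = 13844.03
Buyer's account: origin terminal 547.27 + freight 8923.96 + insurance 331.37 + destination terminal 1161.24 + brokerage 384.93 + duty 2602.49 = 13951.26

Seller's account: USD 13844.03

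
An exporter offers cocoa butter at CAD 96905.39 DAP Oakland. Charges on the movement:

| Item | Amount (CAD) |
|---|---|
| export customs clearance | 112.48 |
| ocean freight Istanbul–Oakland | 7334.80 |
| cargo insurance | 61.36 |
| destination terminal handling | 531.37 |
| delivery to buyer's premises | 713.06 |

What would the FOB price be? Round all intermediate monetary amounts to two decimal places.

FOB price: CAD 88264.80

Not relevant to the conversion: export clearance — on the seller under both DAP and FOB; already in the DAP price and stays in the FOB price.
From DAP to FOB, the seller no longer bears: freight, insurance, destination terminal, delivery.
FOB price = 96905.39 − 7334.80 − 61.36 − 531.37 − 713.06 = 88264.80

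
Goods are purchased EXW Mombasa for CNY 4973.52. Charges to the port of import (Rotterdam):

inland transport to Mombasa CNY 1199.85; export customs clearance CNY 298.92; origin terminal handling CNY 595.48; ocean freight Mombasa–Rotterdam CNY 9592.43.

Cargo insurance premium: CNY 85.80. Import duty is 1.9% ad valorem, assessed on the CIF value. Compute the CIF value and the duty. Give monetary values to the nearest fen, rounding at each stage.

CIF = EXW price + pre-shipment costs + freight + insurance
CIF = 4973.52 + 1199.85 + 298.92 + 595.48 + 9592.43 + 85.80 = 16746.00
Import duty = 16746.00 × 1.9% = 318.17

CIF value: CNY 16746.00; import duty: CNY 318.17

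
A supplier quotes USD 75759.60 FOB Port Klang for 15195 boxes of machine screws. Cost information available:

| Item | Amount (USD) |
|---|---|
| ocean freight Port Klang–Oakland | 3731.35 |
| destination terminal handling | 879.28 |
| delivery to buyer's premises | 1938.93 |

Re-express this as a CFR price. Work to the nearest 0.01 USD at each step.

CFR price: USD 79490.95

Not relevant to the conversion: delivery, destination terminal — on the buyer under both terms; not part of either seller's price.
From FOB to CFR, the seller additionally bears: freight.
CFR price = 75759.60 + 3731.35 = 79490.95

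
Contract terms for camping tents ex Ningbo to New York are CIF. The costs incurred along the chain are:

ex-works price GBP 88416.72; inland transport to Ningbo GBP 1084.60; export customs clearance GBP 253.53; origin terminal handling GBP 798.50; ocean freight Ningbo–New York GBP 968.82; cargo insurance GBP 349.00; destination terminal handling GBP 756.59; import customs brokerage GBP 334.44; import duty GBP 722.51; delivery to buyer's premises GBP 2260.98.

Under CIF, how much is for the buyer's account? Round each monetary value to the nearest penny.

CIF: the seller pays costs through ocean freight and marine insurance to the destination port.
Seller's account: goods 88416.72 + inland to port 1084.60 + export clearance 253.53 + origin terminal 798.50 + freight 968.82 + insurance 349.00 = 91871.17
Buyer's account: destination terminal 756.59 + brokerage 334.44 + duty 722.51 + delivery 2260.98 = 4074.52

Buyer's account: GBP 4074.52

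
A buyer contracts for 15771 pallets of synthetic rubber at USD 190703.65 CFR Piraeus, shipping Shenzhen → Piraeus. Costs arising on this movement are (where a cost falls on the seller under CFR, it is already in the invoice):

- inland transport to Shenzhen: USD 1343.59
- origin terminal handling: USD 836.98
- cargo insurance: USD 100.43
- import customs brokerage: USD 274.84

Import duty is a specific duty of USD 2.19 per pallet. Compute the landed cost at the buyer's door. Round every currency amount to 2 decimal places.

CFR: the seller pays costs through ocean freight to the destination port, but not insurance.
Already in the invoice (seller's account under CFR): inland to port, origin terminal — exclude.
CIF value = CFR price + insurance = 190703.65 + 100.43 = 190804.08
Import duty = 15771 × 2.19 = 34538.49
Buyer bears: insurance 100.43 + brokerage 274.84 + duty 34538.49 = 34913.76
Landed cost = invoice 190703.65 + 34913.76 = 225617.41

Total landed cost: USD 225617.41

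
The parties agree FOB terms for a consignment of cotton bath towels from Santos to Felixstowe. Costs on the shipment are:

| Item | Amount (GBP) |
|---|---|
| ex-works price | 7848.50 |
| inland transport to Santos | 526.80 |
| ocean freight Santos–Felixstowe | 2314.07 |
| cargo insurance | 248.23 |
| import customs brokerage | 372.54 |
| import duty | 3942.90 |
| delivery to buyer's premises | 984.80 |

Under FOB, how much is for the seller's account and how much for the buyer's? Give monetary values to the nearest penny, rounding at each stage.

FOB: the seller bears costs until goods are on board at the origin port; the buyer bears freight, insurance and all costs thereafter.
Seller's account: goods 7848.50 + inland to port 526.80 = 8375.30
Buyer's account: freight 2314.07 + insurance 248.23 + brokerage 372.54 + duty 3942.90 + delivery 984.80 = 7862.54

Seller: GBP 8375.30; buyer: GBP 7862.54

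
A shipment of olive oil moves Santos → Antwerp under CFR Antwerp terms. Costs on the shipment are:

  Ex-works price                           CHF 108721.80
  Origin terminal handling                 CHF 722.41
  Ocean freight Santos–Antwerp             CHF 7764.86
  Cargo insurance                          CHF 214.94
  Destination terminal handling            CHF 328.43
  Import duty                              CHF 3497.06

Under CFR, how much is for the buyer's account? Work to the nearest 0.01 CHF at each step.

Buyer's account: CHF 4040.43

CFR: the seller pays costs through ocean freight to the destination port, but not insurance.
Seller's account: goods 108721.80 + origin terminal 722.41 + freight 7764.86 = 117209.07
Buyer's account: insurance 214.94 + destination terminal 328.43 + duty 3497.06 = 4040.43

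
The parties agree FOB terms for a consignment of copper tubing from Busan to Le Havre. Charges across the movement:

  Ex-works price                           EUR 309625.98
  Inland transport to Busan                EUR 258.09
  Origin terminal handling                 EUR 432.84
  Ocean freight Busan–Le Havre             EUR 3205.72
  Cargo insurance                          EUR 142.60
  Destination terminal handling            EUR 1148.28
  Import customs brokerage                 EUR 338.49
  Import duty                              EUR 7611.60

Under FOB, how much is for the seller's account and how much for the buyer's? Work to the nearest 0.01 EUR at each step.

FOB: the seller bears costs until goods are on board at the origin port; the buyer bears freight, insurance and all costs thereafter.
Seller's account: goods 309625.98 + inland to port 258.09 + origin terminal 432.84 = 310316.91
Buyer's account: freight 3205.72 + insurance 142.60 + destination terminal 1148.28 + brokerage 338.49 + duty 7611.60 = 12446.69

Seller: EUR 310316.91; buyer: EUR 12446.69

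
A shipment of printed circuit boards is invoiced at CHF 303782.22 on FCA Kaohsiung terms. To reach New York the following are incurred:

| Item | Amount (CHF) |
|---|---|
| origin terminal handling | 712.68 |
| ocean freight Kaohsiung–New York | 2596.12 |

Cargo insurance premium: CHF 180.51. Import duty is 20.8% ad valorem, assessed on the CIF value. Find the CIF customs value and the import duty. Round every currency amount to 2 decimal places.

CIF value: CHF 307271.53; import duty: CHF 63912.48

CIF = FCA price + pre-shipment costs + freight + insurance
CIF = 303782.22 + 712.68 + 2596.12 + 180.51 = 307271.53
Import duty = 307271.53 × 20.8% = 63912.48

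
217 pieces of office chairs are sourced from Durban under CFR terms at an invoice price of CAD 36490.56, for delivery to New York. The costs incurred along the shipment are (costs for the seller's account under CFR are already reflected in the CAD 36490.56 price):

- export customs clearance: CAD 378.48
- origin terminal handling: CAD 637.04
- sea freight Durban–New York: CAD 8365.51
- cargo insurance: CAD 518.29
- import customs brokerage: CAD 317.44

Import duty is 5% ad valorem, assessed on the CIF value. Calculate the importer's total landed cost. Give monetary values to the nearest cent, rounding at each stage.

Total landed cost: CAD 39176.73

CFR: the seller pays costs through ocean freight to the destination port, but not insurance.
Already in the invoice (seller's account under CFR): export clearance, origin terminal, freight — exclude.
CIF value = CFR price + insurance = 36490.56 + 518.29 = 37008.85
Import duty = 37008.85 × 5% = 1850.44
Buyer bears: insurance 518.29 + brokerage 317.44 + duty 1850.44 = 2686.17
Landed cost = invoice 36490.56 + 2686.17 = 39176.73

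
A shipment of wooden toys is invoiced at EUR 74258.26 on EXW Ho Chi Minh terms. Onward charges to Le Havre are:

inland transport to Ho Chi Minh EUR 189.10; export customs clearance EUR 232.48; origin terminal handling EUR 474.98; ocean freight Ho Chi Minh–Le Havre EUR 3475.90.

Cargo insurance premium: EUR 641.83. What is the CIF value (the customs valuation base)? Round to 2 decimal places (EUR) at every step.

CIF value: EUR 79272.55

CIF = EXW price + pre-shipment costs + freight + insurance
CIF = 74258.26 + 189.10 + 232.48 + 474.98 + 3475.90 + 641.83 = 79272.55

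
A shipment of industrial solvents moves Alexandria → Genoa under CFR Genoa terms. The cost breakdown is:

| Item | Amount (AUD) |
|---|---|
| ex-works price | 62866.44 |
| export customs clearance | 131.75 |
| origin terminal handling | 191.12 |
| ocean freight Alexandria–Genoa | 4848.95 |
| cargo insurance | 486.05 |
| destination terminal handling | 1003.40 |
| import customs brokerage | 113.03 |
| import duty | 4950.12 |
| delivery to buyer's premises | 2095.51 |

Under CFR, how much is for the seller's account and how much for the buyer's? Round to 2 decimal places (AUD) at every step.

CFR: the seller pays costs through ocean freight to the destination port, but not insurance.
Seller's account: goods 62866.44 + export clearance 131.75 + origin terminal 191.12 + freight 4848.95 = 68038.26
Buyer's account: insurance 486.05 + destination terminal 1003.40 + brokerage 113.03 + duty 4950.12 + delivery 2095.51 = 8648.11

Seller: AUD 68038.26; buyer: AUD 8648.11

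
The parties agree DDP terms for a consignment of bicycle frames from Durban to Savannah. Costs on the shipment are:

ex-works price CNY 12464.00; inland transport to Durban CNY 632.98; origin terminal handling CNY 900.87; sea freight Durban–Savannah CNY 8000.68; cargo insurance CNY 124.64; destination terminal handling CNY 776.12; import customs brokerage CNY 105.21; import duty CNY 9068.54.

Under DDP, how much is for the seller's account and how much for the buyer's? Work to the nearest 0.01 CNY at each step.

DDP: the seller bears all costs including import duty.
Seller's account: goods 12464.00 + inland to port 632.98 + origin terminal 900.87 + freight 8000.68 + insurance 124.64 + destination terminal 776.12 + brokerage 105.21 + duty 9068.54 = 32073.04
Buyer's account: 0.00

Seller: CNY 32073.04; buyer: CNY 0.00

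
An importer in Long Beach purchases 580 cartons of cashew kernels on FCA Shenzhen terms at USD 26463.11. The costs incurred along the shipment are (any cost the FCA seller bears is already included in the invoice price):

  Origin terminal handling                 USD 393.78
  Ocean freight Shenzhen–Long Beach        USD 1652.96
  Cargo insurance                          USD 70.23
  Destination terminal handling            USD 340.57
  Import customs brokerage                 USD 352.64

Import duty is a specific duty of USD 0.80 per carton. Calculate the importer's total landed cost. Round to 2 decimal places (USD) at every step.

FCA: the seller delivers export-cleared goods to the carrier; the buyer bears costs from that point.
CIF value = FCA price + origin terminal + freight + insurance = 26463.11 + 393.78 + 1652.96 + 70.23 = 28580.08
Import duty = 580 × 0.80 = 464.00
Buyer bears: origin terminal 393.78 + freight 1652.96 + insurance 70.23 + destination terminal 340.57 + brokerage 352.64 + duty 464.00 = 3274.18
Landed cost = invoice 26463.11 + 3274.18 = 29737.29

Total landed cost: USD 29737.29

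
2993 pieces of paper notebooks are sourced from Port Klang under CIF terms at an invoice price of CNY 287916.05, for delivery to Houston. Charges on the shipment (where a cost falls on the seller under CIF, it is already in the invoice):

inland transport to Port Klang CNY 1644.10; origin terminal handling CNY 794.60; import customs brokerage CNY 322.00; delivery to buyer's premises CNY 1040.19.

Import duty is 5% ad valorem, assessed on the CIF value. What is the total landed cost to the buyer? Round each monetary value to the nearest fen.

Total landed cost: CNY 303674.04

CIF: the seller pays costs through ocean freight and marine insurance to the destination port.
Already in the invoice (seller's account under CIF): inland to port, origin terminal — exclude.
The CIF price already equals the CIF value: 287916.05
Import duty = 287916.05 × 5% = 14395.80
Buyer bears: brokerage 322.00 + delivery 1040.19 + duty 14395.80 = 15757.99
Landed cost = invoice 287916.05 + 15757.99 = 303674.04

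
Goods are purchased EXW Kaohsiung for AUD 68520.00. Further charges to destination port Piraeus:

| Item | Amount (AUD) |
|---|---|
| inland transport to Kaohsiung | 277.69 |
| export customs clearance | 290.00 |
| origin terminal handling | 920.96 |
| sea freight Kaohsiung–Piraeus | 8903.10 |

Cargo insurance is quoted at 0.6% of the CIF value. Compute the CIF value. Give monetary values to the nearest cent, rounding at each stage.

CIF value: AUD 79388.08

Let C be the CIF value. C = EXW price + pre-shipment costs + freight + 0.6% × C
C − 0.6% × C = 68520.00 + 277.69 + 290.00 + 920.96 + 8903.10
0.994 × C = 78911.75
C = 78911.75 / 0.994 = 79388.08
Insurance premium = 0.6% × 79388.08 = 476.33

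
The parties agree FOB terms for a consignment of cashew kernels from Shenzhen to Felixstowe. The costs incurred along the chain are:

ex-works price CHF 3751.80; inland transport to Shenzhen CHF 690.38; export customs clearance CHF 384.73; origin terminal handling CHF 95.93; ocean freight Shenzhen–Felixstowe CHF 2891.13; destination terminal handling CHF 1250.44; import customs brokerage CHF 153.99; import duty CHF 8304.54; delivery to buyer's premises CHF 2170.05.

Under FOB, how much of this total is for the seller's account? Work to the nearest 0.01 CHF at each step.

FOB: the seller bears costs until goods are on board at the origin port; the buyer bears freight, insurance and all costs thereafter.
Seller's account: goods 3751.80 + inland to port 690.38 + export clearance 384.73 + origin terminal 95.93 = 4922.84
Buyer's account: freight 2891.13 + destination terminal 1250.44 + brokerage 153.99 + duty 8304.54 + delivery 2170.05 = 14770.15

Seller's account: CHF 4922.84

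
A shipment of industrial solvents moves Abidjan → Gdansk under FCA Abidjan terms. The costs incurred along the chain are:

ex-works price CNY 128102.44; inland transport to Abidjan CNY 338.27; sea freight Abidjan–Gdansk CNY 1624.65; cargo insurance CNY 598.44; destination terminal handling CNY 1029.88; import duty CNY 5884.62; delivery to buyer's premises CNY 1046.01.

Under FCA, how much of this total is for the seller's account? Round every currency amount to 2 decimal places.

FCA: the seller delivers export-cleared goods to the carrier; the buyer bears costs from that point.
Seller's account: goods 128102.44 + inland to port 338.27 = 128440.71
Buyer's account: freight 1624.65 + insurance 598.44 + destination terminal 1029.88 + duty 5884.62 + delivery 1046.01 = 10183.60

Seller's account: CNY 128440.71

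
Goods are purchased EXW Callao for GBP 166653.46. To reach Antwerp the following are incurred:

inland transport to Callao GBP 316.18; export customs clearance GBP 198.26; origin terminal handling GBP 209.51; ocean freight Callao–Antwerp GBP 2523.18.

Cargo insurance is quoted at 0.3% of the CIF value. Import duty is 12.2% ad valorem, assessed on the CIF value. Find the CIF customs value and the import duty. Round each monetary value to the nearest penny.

Let C be the CIF value. C = EXW price + pre-shipment costs + freight + 0.3% × C
C − 0.3% × C = 166653.46 + 316.18 + 198.26 + 209.51 + 2523.18
0.997 × C = 169900.59
C = 169900.59 / 0.997 = 170411.83
Insurance premium = 0.3% × 170411.83 = 511.24
Import duty = 170411.83 × 12.2% = 20790.24

CIF value: GBP 170411.83; import duty: GBP 20790.24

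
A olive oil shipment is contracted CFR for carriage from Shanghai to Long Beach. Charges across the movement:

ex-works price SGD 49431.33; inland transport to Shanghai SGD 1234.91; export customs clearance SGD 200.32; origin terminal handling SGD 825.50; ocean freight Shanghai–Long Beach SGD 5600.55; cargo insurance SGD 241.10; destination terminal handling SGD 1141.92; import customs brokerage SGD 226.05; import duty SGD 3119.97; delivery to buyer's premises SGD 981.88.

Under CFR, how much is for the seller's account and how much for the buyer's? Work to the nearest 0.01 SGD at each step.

Seller: SGD 57292.61; buyer: SGD 5710.92

CFR: the seller pays costs through ocean freight to the destination port, but not insurance.
Seller's account: goods 49431.33 + inland to port 1234.91 + export clearance 200.32 + origin terminal 825.50 + freight 5600.55 = 57292.61
Buyer's account: insurance 241.10 + destination terminal 1141.92 + brokerage 226.05 + duty 3119.97 + delivery 981.88 = 5710.92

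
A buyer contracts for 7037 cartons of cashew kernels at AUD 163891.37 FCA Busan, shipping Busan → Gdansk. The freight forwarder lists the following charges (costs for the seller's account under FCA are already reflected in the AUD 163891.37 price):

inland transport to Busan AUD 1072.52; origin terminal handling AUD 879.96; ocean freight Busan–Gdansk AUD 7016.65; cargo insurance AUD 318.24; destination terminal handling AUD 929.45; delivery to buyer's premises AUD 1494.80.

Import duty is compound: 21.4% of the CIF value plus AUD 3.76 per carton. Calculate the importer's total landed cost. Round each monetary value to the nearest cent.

FCA: the seller delivers export-cleared goods to the carrier; the buyer bears costs from that point.
Already in the invoice (seller's account under FCA): inland to port — exclude.
CIF value = FCA price + origin terminal + freight + insurance = 163891.37 + 879.96 + 7016.65 + 318.24 = 172106.22
Ad valorem component: 172106.22 × 21.4% = 36830.73
Specific component: 7037 × 3.76 = 26459.12
Import duty = 36830.73 + 26459.12 = 63289.85
Buyer bears: origin terminal 879.96 + freight 7016.65 + insurance 318.24 + destination terminal 929.45 + delivery 1494.80 + duty 63289.85 = 73928.95
Landed cost = invoice 163891.37 + 73928.95 = 237820.32

Total landed cost: AUD 237820.32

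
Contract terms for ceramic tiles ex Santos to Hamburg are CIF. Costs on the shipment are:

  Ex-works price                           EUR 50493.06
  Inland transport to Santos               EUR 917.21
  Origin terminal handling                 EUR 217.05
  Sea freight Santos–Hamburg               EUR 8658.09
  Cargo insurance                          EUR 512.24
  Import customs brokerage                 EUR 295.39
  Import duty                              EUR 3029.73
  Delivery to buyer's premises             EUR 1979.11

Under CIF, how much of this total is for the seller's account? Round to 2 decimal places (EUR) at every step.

Seller's account: EUR 60797.65

CIF: the seller pays costs through ocean freight and marine insurance to the destination port.
Seller's account: goods 50493.06 + inland to port 917.21 + origin terminal 217.05 + freight 8658.09 + insurance 512.24 = 60797.65
Buyer's account: brokerage 295.39 + duty 3029.73 + delivery 1979.11 = 5304.23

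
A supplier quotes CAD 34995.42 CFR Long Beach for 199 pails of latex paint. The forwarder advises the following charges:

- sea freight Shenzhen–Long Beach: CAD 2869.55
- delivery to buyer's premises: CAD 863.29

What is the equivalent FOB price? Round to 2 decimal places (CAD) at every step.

FOB price: CAD 32125.87

Not relevant to the conversion: delivery — on the buyer under both terms; not part of either seller's price.
From CFR to FOB, the seller no longer bears: freight.
FOB price = 34995.42 − 2869.55 = 32125.87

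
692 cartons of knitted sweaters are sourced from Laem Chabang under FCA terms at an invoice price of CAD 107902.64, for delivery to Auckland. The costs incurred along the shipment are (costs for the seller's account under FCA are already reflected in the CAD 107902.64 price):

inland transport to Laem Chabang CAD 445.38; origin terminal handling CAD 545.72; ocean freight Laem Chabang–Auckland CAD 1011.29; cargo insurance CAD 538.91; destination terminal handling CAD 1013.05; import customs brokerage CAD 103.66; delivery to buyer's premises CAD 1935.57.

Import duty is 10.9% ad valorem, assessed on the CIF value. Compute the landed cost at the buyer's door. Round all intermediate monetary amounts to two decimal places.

Total landed cost: CAD 125040.68

FCA: the seller delivers export-cleared goods to the carrier; the buyer bears costs from that point.
Already in the invoice (seller's account under FCA): inland to port — exclude.
CIF value = FCA price + origin terminal + freight + insurance = 107902.64 + 545.72 + 1011.29 + 538.91 = 109998.56
Import duty = 109998.56 × 10.9% = 11989.84
Buyer bears: origin terminal 545.72 + freight 1011.29 + insurance 538.91 + destination terminal 1013.05 + brokerage 103.66 + delivery 1935.57 + duty 11989.84 = 17138.04
Landed cost = invoice 107902.64 + 17138.04 = 125040.68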